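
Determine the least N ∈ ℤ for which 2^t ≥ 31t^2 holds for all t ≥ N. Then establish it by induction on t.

N = 13

At t = 12: 4096 < 4464, so the inequality fails and N ≥ 13. We prove 2^t ≥ 31t^2 for all t ≥ 13.
Base step (t = 13): 2^t = 8192 and 31t^2 = 5239, so 8192 ≥ 5239.
Inductive step: suppose the statement holds for some p ≥ 13, so 2^p ≥ 31p^2.
Then 2^(p + 1) = 2·(2^p) ≥ 2·(31p^2).
Also, for p ≥ 13 we have 2·(31p^2) ≥ 31(p+1)^2, since 2 ≥ (1 + 1/p)^2 for all p ≥ 13.
Combining, 2^(p + 1) ≥ 31(p+1)^2.
This completes the induction.
Hence the smallest such N is 13.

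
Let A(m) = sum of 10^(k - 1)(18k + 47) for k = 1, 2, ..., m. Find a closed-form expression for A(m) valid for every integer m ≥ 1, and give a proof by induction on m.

We claim A(m) = 10^m(2m + 5) - 5 for all m ≥ 1.
Base step (m = 1): A(1) = 65, and the closed form gives 65. They agree.
Inductive step: suppose the statement holds for some k ≥ 1, so A(k) = 10^k(2k + 5) - 5.
Then A(k+1) = A(k) + (10^k(18k + 65)) = (10^k(2k + 5) - 5) + (10^k(18k + 65)).
Simplifying, A(k+1) = 20·10^k·k + 70·10^k - 5 = 10^(k+1)(2(k+1) + 5) - 5,
which is the closed form with m = k+1.
By induction, the statement is established for all m ≥ 1.

A(m) = 10^m(2m + 5) - 5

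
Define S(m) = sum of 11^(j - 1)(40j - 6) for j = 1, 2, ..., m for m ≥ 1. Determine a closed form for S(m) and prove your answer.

S(m) = 11^m(4m - 1) + 1

We claim S(m) = 11^m(4m - 1) + 1 for all m ≥ 1.
Base case (m = 1): S(1) = 34, and the closed form gives 34. They agree.
Suppose the result is true for m = j, so S(j) = 11^j(4j - 1) + 1.
Then S(j+1) = S(j) + (11^j(40j + 34)) = (11^j(4j - 1) + 1) + (11^j(40j + 34)).
Simplifying, S(j+1) = 44·11^j·j + 33·11^j + 1 = 11^(j+1)(4(j+1) - 1) + 1,
which is the closed form with m = j+1.
This completes the induction.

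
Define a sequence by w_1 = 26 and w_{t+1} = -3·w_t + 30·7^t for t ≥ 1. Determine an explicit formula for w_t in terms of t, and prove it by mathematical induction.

Computing the first terms: w_1 = 26, w_2 = 132, w_3 = 1074. This suggests w_t = 5(-3)^(t - 1) + 3·7^t.
When t = 1: the formula gives 26 = 26 = w_1.
Inductive step: suppose the statement holds for some i ≥ 1, so w_i = 5(-3)^(i - 1) + 3·7^i.
Then w_{i+1} = -3·w_i + 30·7^i = -3·(5(-3)^(i - 1) + 3·7^i) + 30·7^i = 5(-3)^i + 3·7^(i + 1) = 5(-3)^((i+1) - 1) + 3·7^(i+1),
which is the claimed formula at t = i+1.
Hence, by induction on t, the claim holds for every t ≥ 1.

w_t = 5(-3)^(t - 1) + 3·7^t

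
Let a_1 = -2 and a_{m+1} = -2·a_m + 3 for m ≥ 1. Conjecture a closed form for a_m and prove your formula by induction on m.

a_m = -3(-2)^(m - 1) + 1

Computing the first terms: a_1 = -2, a_2 = 7, a_3 = -11. This suggests a_m = -3(-2)^(m - 1) + 1.
Base step (m = 1): the formula gives -2 = -2 = a_1.
For the inductive step, assume it holds for an arbitrary k ≥ 1, so a_k = -3(-2)^(k - 1) + 1.
Then a_{k+1} = -2·a_k + 3 = -2·(-3(-2)^(k - 1) + 1) + 3 = -3(-2)^k + 1 = -3(-2)^((k+1) - 1) + 1,
which is the claimed formula at m = k+1.
This completes the induction.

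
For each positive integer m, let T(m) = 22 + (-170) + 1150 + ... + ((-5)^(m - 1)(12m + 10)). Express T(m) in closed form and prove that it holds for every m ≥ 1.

We claim T(m) = -2(-5)^m(m + 1) + 2 for all m ≥ 1.
Base case (m = 1): T(1) = 22, and the closed form gives 22. They agree.
Inductive step: assume the claim holds for m = r, so T(r) = -2(-5)^r(r + 1) + 2.
Then T(r+1) = T(r) + ((-5)^r(12r + 22)) = (-2(-5)^r(r + 1) + 2) + ((-5)^r(12r + 22)).
Simplifying, T(r+1) = 10(-5)^r·r + 20(-5)^r + 2 = -2(-5)^(r+1)((r+1) + 1) + 2,
which is the closed form with m = r+1.
By induction, the statement is established for all m ≥ 1.

T(m) = -2(-5)^m(m + 1) + 2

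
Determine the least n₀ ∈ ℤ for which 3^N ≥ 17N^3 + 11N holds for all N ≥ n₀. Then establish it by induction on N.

At N = 8: 6561 < 8792, so the inequality fails and n₀ ≥ 9. We prove 3^N ≥ 17N^3 + 11N for all N ≥ 9.
Base case (N = 9): 3^N = 19683 and 17N^3 + 11N = 12492, so 19683 ≥ 12492.
Inductive step: suppose the statement holds for some j ≥ 9, so 3^j ≥ 17j^3 + 11j.
Then 3^(j + 1) = 3·(3^j) ≥ 3·(17j^3 + 11j).
Also, for j ≥ 9 we have 3·(17j^3 + 11j) ≥ 17(j+1)^3 + 11(j+1), since 3·(17j^3 + 11j) − (17(j+1)^3 + 11(j+1)) = 34j^3 - 51j^2 - 29j - 28, which is nonnegative for all j ≥ 9.
Combining, 3^(j + 1) ≥ 17(j+1)^3 + 11(j+1).
Hence, by induction on N, the claim holds for every N ≥ 9.
Hence the smallest such n₀ is 9.

n₀ = 9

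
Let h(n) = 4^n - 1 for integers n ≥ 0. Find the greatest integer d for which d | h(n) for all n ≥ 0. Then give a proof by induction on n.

Computing the first values: h(0) = 0 and h(1) = 3; gcd(0, 3) = 3, so d ≤ 3.
We prove 3 | 4^n - 1 for all n ≥ 0 by induction on n.
Base case (n = 0): h(0) = 0 = 3·(0), so 3 | h(0).
Inductive step: suppose the statement holds for some j ≥ 0, i.e. 3 | h(j). Then
h(j+1) = 4^(j+1) - 1 = 4·(4^j - 1) + 3 = 4·h(j) + 3. The first term is divisible by 3 by the inductive hypothesis, and 3 is divisible by 3. Hence 3 | h(j+1).
By the principle of mathematical induction, the result holds for all n ≥ 0.
Therefore the largest such d is 3.

d = 3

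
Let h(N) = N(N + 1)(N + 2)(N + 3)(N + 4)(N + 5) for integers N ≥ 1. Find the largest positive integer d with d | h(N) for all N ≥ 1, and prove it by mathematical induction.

Computing the first values: h(1) = 720 and h(2) = 5040; gcd(720, 5040) = 720, so d ≤ 720.
We prove 720 | N(N + 1)(N + 2)(N + 3)(N + 4)(N + 5) for all N ≥ 1 by induction on N.
When N = 1: h(1) = 720 = 720·(1), so 720 | h(1).
For the inductive step, assume it holds for an arbitrary p ≥ 1, i.e. 720 | h(p). Then
h(p+1) − h(p) = (p+1)·(p+2)·(p+3)·(p+4)·(p+5)·(p+6) − p·(p+1)·(p+2)·(p+3)·(p+4)·(p+5) = (p+1)·(p+2)·(p+3)·(p+4)·(p+5)·[(p+6) − p] = 6·(p+1)·(p+2)·(p+3)·(p+4)·(p+5). The product of 5 consecutive integers is divisible by (5)! = 120, so h(p+1) − h(p) is divisible by 6·120 = 720. By the inductive hypothesis 720 | h(p), hence 720 | h(p+1).
This completes the induction.
Therefore the largest such d is 720.

d = 720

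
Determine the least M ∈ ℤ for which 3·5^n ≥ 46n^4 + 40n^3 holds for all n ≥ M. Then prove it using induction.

At n = 6: 46875 < 68256, so the inequality fails and M ≥ 7. We prove 3·5^n ≥ 46n^4 + 40n^3 for all n ≥ 7.
Base case (n = 7): 3·5^n = 234375 and 46n^4 + 40n^3 = 124166, so 234375 ≥ 124166.
Inductive step: suppose the statement holds for some r ≥ 7, so 3·5^r ≥ 46r^4 + 40r^3.
Then 3·5^(r + 1) = 5·(3·5^r) ≥ 5·(46r^4 + 40r^3).
Also, for r ≥ 7 we have 5·(46r^4 + 40r^3) ≥ 46(r+1)^4 + 40(r+1)^3, since 5·(46r^4 + 40r^3) − (46(r+1)^4 + 40(r+1)^3) = 184r^4 - 24r^3 - 396r^2 - 304r - 86, which is nonnegative for all r ≥ 7.
Combining, 3·5^(r + 1) ≥ 46(r+1)^4 + 40(r+1)^3.
This completes the induction.
Hence the smallest such M is 7.

M = 7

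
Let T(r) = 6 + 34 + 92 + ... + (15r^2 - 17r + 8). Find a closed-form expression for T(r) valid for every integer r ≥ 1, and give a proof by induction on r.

T(r) = r(5r^2 - r + 2)

We claim T(r) = r(5r^2 - r + 2) for all r ≥ 1.
Base step (r = 1): T(1) = 6, and the closed form gives 6. They agree.
Suppose the result is true for r = j, so T(j) = j(5j^2 - j + 2).
Then T(j+1) = T(j) + (15j^2 + 13j + 6) = (j(5j^2 - j + 2)) + (15j^2 + 13j + 6).
Simplifying, T(j+1) = (j + 1)(5j^2 + 9j + 6) = (j+1)(5(j+1)^2 - (j+1) + 2),
which is the closed form with r = j+1.
By the principle of mathematical induction, the result holds for all r ≥ 1.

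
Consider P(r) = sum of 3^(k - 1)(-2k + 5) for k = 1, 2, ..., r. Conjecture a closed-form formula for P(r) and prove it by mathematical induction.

P(r) = 3^r(-r + 3) - 3

We claim P(r) = 3^r(-r + 3) - 3 for all r ≥ 1.
Base case (r = 1): P(1) = 3, and the closed form gives 3. They agree.
For the inductive step, assume it holds for an arbitrary k ≥ 1, so P(k) = 3^k(-k + 3) - 3.
Then P(k+1) = P(k) + (3^k(-2k + 3)) = (3^k(-k + 3) - 3) + (3^k(-2k + 3)).
Simplifying, P(k+1) = -3·3^k·k + 6·3^k - 3 = 3^(k+1)(-(k+1) + 3) - 3,
which is the closed form with r = k+1.
This completes the induction.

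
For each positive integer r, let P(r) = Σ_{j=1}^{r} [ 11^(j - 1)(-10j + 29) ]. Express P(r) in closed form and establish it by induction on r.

We claim P(r) = 11^r(-r + 3) - 3 for all r ≥ 1.
Base step (r = 1): P(1) = 19, and the closed form gives 19. They agree.
Inductive step: assume the claim holds for r = j, so P(j) = 11^j(-j + 3) - 3.
Then P(j+1) = P(j) + (11^j(-10j + 19)) = (11^j(-j + 3) - 3) + (11^j(-10j + 19)).
Simplifying, P(j+1) = -11·11^j·j + 22·11^j - 3 = 11^(j+1)(-(j+1) + 3) - 3,
which is the closed form with r = j+1.
By induction, the statement is established for all r ≥ 1.

P(r) = 11^r(-r + 3) - 3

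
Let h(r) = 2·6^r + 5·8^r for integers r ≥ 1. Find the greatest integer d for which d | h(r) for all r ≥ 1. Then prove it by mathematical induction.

d = 4

Computing the first values: h(1) = 52 and h(2) = 392; gcd(52, 392) = 4, so d ≤ 4.
We prove 4 | 2·6^r + 5·8^r for all r ≥ 1 by induction on r.
Base step (r = 1): h(1) = 52 = 4·(13), so 4 | h(1).
Inductive step: assume the claim holds for r = p, i.e. 4 | h(p). Then
h(p+1) − 8·h(p) = (2·6^(p+1) + 5·8^(p+1)) − 8·(2·6^p + 5·8^p) = (2)·6^p·(6 − 8) = (-4)·6^p. Since 4 | h(p) by the inductive hypothesis, 4 | 8·h(p); and 4 | -4 since -4 = 4·-1. Therefore 4 | h(p+1).
This completes the induction.
Therefore the largest such d is 4.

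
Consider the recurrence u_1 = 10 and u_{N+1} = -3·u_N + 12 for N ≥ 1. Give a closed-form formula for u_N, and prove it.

Computing the first terms: u_1 = 10, u_2 = -18, u_3 = 66. This suggests u_N = 7(-3)^(N - 1) + 3.
For the base case N = 1: the formula gives 10 = 10 = u_1.
Inductive step: suppose the statement holds for some i ≥ 1, so u_i = 7(-3)^(i - 1) + 3.
Then u_{i+1} = -3·u_i + 12 = -3·(7(-3)^(i - 1) + 3) + 12 = 7(-3)^i + 3 = 7(-3)^((i+1) - 1) + 3,
which is the claimed formula at N = i+1.
This completes the induction.

u_N = 7(-3)^(N - 1) + 3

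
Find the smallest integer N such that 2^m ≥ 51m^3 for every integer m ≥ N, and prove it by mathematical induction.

N = 19

At m = 18: 262144 < 297432, so the inequality fails and N ≥ 19. We prove 2^m ≥ 51m^3 for all m ≥ 19.
When m = 19: 2^m = 524288 and 51m^3 = 349809, so 524288 ≥ 349809.
Inductive step: suppose the statement holds for some r ≥ 19, so 2^r ≥ 51r^3.
Then 2^(r + 1) = 2·(2^r) ≥ 2·(51r^3).
Also, for r ≥ 19 we have 2·(51r^3) ≥ 51(r+1)^3, since 2 ≥ (1 + 1/r)^3 for all r ≥ 19.
Combining, 2^(r + 1) ≥ 51(r+1)^3.
By the principle of mathematical induction, the result holds for all m ≥ 19.
Hence the smallest such N is 19.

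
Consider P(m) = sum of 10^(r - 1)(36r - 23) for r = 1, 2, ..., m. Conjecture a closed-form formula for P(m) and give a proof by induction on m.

We claim P(m) = 10^m(4m - 3) + 3 for all m ≥ 1.
Base case (m = 1): P(1) = 13, and the closed form gives 13. They agree.
Inductive step: suppose the statement holds for some r ≥ 1, so P(r) = 10^r(4r - 3) + 3.
Then P(r+1) = P(r) + (10^r(36r + 13)) = (10^r(4r - 3) + 3) + (10^r(36r + 13)).
Simplifying, P(r+1) = 40·10^r·r + 10·10^r + 3 = 10^(r+1)(4(r+1) - 3) + 3,
which is the closed form with m = r+1.
By the principle of mathematical induction, the result holds for all m ≥ 1.

P(m) = 10^m(4m - 3) + 3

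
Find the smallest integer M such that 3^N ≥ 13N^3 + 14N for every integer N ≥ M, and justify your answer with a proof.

M = 9

At N = 8: 6561 < 6768, so the inequality fails and M ≥ 9. We prove 3^N ≥ 13N^3 + 14N for all N ≥ 9.
For the base case N = 9: 3^N = 19683 and 13N^3 + 14N = 9603, so 19683 ≥ 9603.
Suppose the result is true for N = m, so 3^m ≥ 13m^3 + 14m.
Then 3^(m + 1) = 3·(3^m) ≥ 3·(13m^3 + 14m).
Also, for m ≥ 9 we have 3·(13m^3 + 14m) ≥ 13(m+1)^3 + 14(m+1), since 3·(13m^3 + 14m) − (13(m+1)^3 + 14(m+1)) = 26m^3 - 39m^2 - 11m - 27, which is nonnegative for all m ≥ 9.
Combining, 3^(m + 1) ≥ 13(m+1)^3 + 14(m+1).
Hence, by induction on N, the claim holds for every N ≥ 9.
Hence the smallest such M is 9.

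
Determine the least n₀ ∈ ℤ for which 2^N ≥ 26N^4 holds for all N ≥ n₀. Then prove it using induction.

At N = 22: 4194304 < 6090656, so the inequality fails and n₀ ≥ 23. We prove 2^N ≥ 26N^4 for all N ≥ 23.
Base step (N = 23): 2^N = 8388608 and 26N^4 = 7275866, so 8388608 ≥ 7275866.
Inductive step: assume the claim holds for N = r, so 2^r ≥ 26r^4.
Then 2^(r + 1) = 2·(2^r) ≥ 2·(26r^4).
Also, for r ≥ 23 we have 2·(26r^4) ≥ 26(r+1)^4, since 2 ≥ (1 + 1/r)^4 for all r ≥ 23.
Combining, 2^(r + 1) ≥ 26(r+1)^4.
By induction, the statement is established for all N ≥ 23.
Hence the smallest such n₀ is 23.

n₀ = 23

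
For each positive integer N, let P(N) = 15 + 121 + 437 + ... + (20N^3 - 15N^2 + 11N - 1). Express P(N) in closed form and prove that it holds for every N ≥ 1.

We claim P(N) = N(5N^3 + 5N^2 + 3N + 2) for all N ≥ 1.
Base step (N = 1): P(1) = 15, and the closed form gives 15. They agree.
Suppose the result is true for N = r, so P(r) = r(5r^3 + 5r^2 + 3r + 2).
Then P(r+1) = P(r) + (20r^3 + 45r^2 + 41r + 15) = (r(5r^3 + 5r^2 + 3r + 2)) + (20r^3 + 45r^2 + 41r + 15).
Simplifying, P(r+1) = (r + 1)(5r^3 + 20r^2 + 28r + 15) = (r+1)(5(r+1)^3 + 5(r+1)^2 + 3(r+1) + 2),
which is the closed form with N = r+1.
By induction, the statement is established for all N ≥ 1.

P(N) = N(5N^3 + 5N^2 + 3N + 2)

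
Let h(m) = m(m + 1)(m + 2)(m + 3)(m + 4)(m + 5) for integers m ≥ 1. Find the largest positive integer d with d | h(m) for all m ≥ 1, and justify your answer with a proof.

Computing the first values: h(1) = 720 and h(2) = 5040; gcd(720, 5040) = 720, so d ≤ 720.
We prove 720 | m(m + 1)(m + 2)(m + 3)(m + 4)(m + 5) for all m ≥ 1 by induction on m.
Base step (m = 1): h(1) = 720 = 720·(1), so 720 | h(1).
Inductive step: assume the claim holds for m = k, i.e. 720 | h(k). Then
h(k+1) − h(k) = (k+1)·(k+2)·(k+3)·(k+4)·(k+5)·(k+6) − k·(k+1)·(k+2)·(k+3)·(k+4)·(k+5) = (k+1)·(k+2)·(k+3)·(k+4)·(k+5)·[(k+6) − k] = 6·(k+1)·(k+2)·(k+3)·(k+4)·(k+5). The product of 5 consecutive integers is divisible by (5)! = 120, so h(k+1) − h(k) is divisible by 6·120 = 720. By the inductive hypothesis 720 | h(k), hence 720 | h(k+1).
By induction, the statement is established for all m ≥ 1.
Therefore the largest such d is 720.

d = 720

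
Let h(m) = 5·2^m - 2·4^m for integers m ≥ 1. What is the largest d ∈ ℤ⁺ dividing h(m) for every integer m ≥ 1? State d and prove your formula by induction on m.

Computing the first values: h(1) = 2 and h(2) = -12; gcd(2, -12) = 2, so d ≤ 2.
We prove 2 | 5·2^m - 2·4^m for all m ≥ 1 by induction on m.
For the base case m = 1: h(1) = 2 = 2·(1), so 2 | h(1).
Inductive step: assume the claim holds for m = k, i.e. 2 | h(k). Then
h(k+1) − 4·h(k) = (5·2^(k+1) - 2·4^(k+1)) − 4·(5·2^k - 2·4^k) = (5)·2^k·(2 − 4) = (-10)·2^k. Since 2 | h(k) by the inductive hypothesis, 2 | 4·h(k); and 2 | -10 since -10 = 2·-5. Therefore 2 | h(k+1).
Hence, by induction on m, the claim holds for every m ≥ 1.
Therefore the largest such d is 2.

d = 2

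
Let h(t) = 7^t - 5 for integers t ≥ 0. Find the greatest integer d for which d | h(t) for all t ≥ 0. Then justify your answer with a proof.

Computing the first values: h(0) = -4 and h(1) = 2; gcd(-4, 2) = 2, so d ≤ 2.
We prove 2 | 7^t - 5 for all t ≥ 0 by induction on t.
When t = 0: h(0) = -4 = 2·(-2), so 2 | h(0).
Suppose the result is true for t = k, i.e. 2 | h(k). Then
h(k+1) = 7^(k+1) - 5 = 7·(7^k - 5) + 30 = 7·h(k) + 30. The first term is divisible by 2 by the inductive hypothesis, and 30 is divisible by 2. Hence 2 | h(k+1).
Hence, by induction on t, the claim holds for every t ≥ 0.
Therefore the largest such d is 2.

d = 2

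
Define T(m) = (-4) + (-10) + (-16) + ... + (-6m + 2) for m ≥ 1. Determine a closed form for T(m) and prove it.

T(m) = -m(3m + 1)

We claim T(m) = -m(3m + 1) for all m ≥ 1.
When m = 1: T(1) = -4, and the closed form gives -4. They agree.
Suppose the result is true for m = j, so T(j) = j(-3j - 1).
Then T(j+1) = T(j) + (-6j - 4) = (j(-3j - 1)) + (-6j - 4).
Simplifying, T(j+1) = -(j + 1)(3j + 4) = -(j+1)(3(j+1) + 1),
which is the closed form with m = j+1.
By induction, the statement is established for all m ≥ 1.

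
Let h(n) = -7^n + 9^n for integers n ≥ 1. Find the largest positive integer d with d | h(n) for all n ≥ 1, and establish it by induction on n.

d = 2

Computing the first values: h(1) = 2 and h(2) = 32; gcd(2, 32) = 2, so d ≤ 2.
We prove 2 | -7^n + 9^n for all n ≥ 1 by induction on n.
When n = 1: h(1) = 2 = 2·(1), so 2 | h(1).
For the inductive step, assume it holds for an arbitrary m ≥ 1, i.e. 2 | h(m). Then
9^{m+1} − 7^{m+1} = 9·9^m − 7·7^m = 9·(9^m − 7^m) + (2)·7^m. The first term is divisible by 2 by the inductive hypothesis, and the second term (2)·7^m is divisible by 2 since 2 | 2. Hence 2 | h(m+1).
By induction, the statement is established for all n ≥ 1.
Therefore the largest such d is 2.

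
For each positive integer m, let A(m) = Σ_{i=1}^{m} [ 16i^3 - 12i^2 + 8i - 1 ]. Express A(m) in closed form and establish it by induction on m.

We claim A(m) = m(4m^3 + 4m^2 + 2m + 1) for all m ≥ 1.
When m = 1: A(1) = 11, and the closed form gives 11. They agree.
For the inductive step, assume it holds for an arbitrary i ≥ 1, so A(i) = i(4i^3 + 4i^2 + 2i + 1).
Then A(i+1) = A(i) + (16i^3 + 36i^2 + 32i + 11) = (i(4i^3 + 4i^2 + 2i + 1)) + (16i^3 + 36i^2 + 32i + 11).
Simplifying, A(i+1) = (i + 1)(4i^3 + 16i^2 + 22i + 11) = (i+1)(4(i+1)^3 + 4(i+1)^2 + 2(i+1) + 1),
which is the closed form with m = i+1.
Hence, by induction on m, the claim holds for every m ≥ 1.

A(m) = m(4m^3 + 4m^2 + 2m + 1)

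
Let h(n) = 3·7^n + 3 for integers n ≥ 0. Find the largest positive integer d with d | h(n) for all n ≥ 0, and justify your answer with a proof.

d = 6

Computing the first values: h(0) = 6 and h(1) = 24; gcd(6, 24) = 6, so d ≤ 6.
We prove 6 | 3·7^n + 3 for all n ≥ 0 by induction on n.
Base case (n = 0): h(0) = 6 = 6·(1), so 6 | h(0).
For the inductive step, assume it holds for an arbitrary j ≥ 0, i.e. 6 | h(j). Then
h(j+1) = 3·7^(j+1) + 3 = 7·(3·7^j + 3) - 18 = 7·h(j) - 18. The first term is divisible by 6 by the inductive hypothesis, and -18 is divisible by 6. Hence 6 | h(j+1).
This completes the induction.
Therefore the largest such d is 6.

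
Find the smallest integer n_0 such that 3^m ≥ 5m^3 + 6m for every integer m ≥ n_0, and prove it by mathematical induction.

n_0 = 7

At m = 6: 729 < 1116, so the inequality fails and n_0 ≥ 7. We prove 3^m ≥ 5m^3 + 6m for all m ≥ 7.
When m = 7: 3^m = 2187 and 5m^3 + 6m = 1757, so 2187 ≥ 1757.
Inductive step: assume the claim holds for m = r, so 3^r ≥ 5r^3 + 6r.
Then 3^(r + 1) = 3·(3^r) ≥ 3·(5r^3 + 6r).
Also, for r ≥ 7 we have 3·(5r^3 + 6r) ≥ 5(r+1)^3 + 6(r+1), since 3·(5r^3 + 6r) − (5(r+1)^3 + 6(r+1)) = 10r^3 - 15r^2 - 3r - 11, which is nonnegative for all r ≥ 7.
Combining, 3^(r + 1) ≥ 5(r+1)^3 + 6(r+1).
By induction, the statement is established for all m ≥ 7.
Hence the smallest such n_0 is 7.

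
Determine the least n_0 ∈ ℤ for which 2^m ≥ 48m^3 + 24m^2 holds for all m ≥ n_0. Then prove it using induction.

n_0 = 19

At m = 18: 262144 < 287712, so the inequality fails and n_0 ≥ 19. We prove 2^m ≥ 48m^3 + 24m^2 for all m ≥ 19.
When m = 19: 2^m = 524288 and 48m^3 + 24m^2 = 337896, so 524288 ≥ 337896.
Inductive step: suppose the statement holds for some i ≥ 19, so 2^i ≥ 48i^3 + 24i^2.
Then 2^(i + 1) = 2·(2^i) ≥ 2·(48i^3 + 24i^2).
Also, for i ≥ 19 we have 2·(48i^3 + 24i^2) ≥ 48(i+1)^3 + 24(i+1)^2, since 2·(48i^3 + 24i^2) − (48(i+1)^3 + 24(i+1)^2) = 48i^3 - 120i^2 - 192i - 72, which is nonnegative for all i ≥ 19.
Combining, 2^(i + 1) ≥ 48(i+1)^3 + 24(i+1)^2.
Hence, by induction on m, the claim holds for every m ≥ 19.
Hence the smallest such n_0 is 19.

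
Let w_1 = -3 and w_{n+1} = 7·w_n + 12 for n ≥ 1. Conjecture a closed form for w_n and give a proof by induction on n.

Computing the first terms: w_1 = -3, w_2 = -9, w_3 = -51. This suggests w_n = -7^(n - 1) - 2.
Base case (n = 1): the formula gives -3 = -3 = w_1.
Inductive step: assume the claim holds for n = k, so w_k = -7^(k - 1) - 2.
Then w_{k+1} = 7·w_k + 12 = 7·(-7^(k - 1) - 2) + 12 = -7^k - 2 = -7^((k+1) - 1) - 2,
which is the claimed formula at n = k+1.
Hence, by induction on n, the claim holds for every n ≥ 1.

w_n = -7^(n - 1) - 2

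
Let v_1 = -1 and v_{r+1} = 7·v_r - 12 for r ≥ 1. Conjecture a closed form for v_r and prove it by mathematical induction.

v_r = -3·7^(r - 1) + 2

Computing the first terms: v_1 = -1, v_2 = -19, v_3 = -145. This suggests v_r = -3·7^(r - 1) + 2.
When r = 1: the formula gives -1 = -1 = v_1.
Suppose the result is true for r = j, so v_j = -3·7^(j - 1) + 2.
Then v_{j+1} = 7·v_j - 12 = 7·(-3·7^(j - 1) + 2) - 12 = -3·7^j + 2 = -3·7^((j+1) - 1) + 2,
which is the claimed formula at r = j+1.
By induction, the statement is established for all r ≥ 1.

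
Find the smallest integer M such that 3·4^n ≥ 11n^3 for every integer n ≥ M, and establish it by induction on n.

At n = 3: 192 < 297, so the inequality fails and M ≥ 4. We prove 3·4^n ≥ 11n^3 for all n ≥ 4.
Base case (n = 4): 3·4^n = 768 and 11n^3 = 704, so 768 ≥ 704.
Inductive step: assume the claim holds for n = m, so 3·4^m ≥ 11m^3.
Then 3·4^(m + 1) = 4·(3·4^m) ≥ 4·(11m^3).
Also, for m ≥ 4 we have 4·(11m^3) ≥ 11(m+1)^3, since 4 ≥ (1 + 1/m)^3 for all m ≥ 4.
Combining, 3·4^(m + 1) ≥ 11(m+1)^3.
Hence, by induction on n, the claim holds for every n ≥ 4.
Hence the smallest such M is 4.

M = 4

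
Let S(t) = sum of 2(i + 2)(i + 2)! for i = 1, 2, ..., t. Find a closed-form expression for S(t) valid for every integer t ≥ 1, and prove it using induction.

S(t) = 2(t + 3)! - 12

We claim S(t) = 2(t + 3)! - 12 for all t ≥ 1.
Base case (t = 1): S(1) = 36, and the closed form gives 36. They agree.
Suppose the result is true for t = i, so S(i) = 2(i + 3)! - 12.
Then S(i+1) = S(i) + (2(i + 3)(i + 3)!) = (2(i + 3)! - 12) + (2(i + 3)(i + 3)!).
Simplifying, S(i+1) = 2((i+1) + 3)! - 12,
which is the closed form with t = i+1.
Hence, by induction on t, the claim holds for every t ≥ 1.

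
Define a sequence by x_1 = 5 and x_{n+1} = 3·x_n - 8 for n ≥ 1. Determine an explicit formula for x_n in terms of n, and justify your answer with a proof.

Computing the first terms: x_1 = 5, x_2 = 7, x_3 = 13. This suggests x_n = 3^(n - 1) + 4.
For the base case n = 1: the formula gives 5 = 5 = x_1.
Suppose the result is true for n = r, so x_r = 3^(r - 1) + 4.
Then x_{r+1} = 3·x_r - 8 = 3·(3^(r - 1) + 4) - 8 = 3^r + 4 = 3^((r+1) - 1) + 4,
which is the claimed formula at n = r+1.
This completes the induction.

x_n = 3^(n - 1) + 4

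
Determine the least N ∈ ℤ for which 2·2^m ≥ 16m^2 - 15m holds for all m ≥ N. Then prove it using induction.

N = 10

At m = 9: 1024 < 1161, so the inequality fails and N ≥ 10. We prove 2·2^m ≥ 16m^2 - 15m for all m ≥ 10.
Base step (m = 10): 2·2^m = 2048 and 16m^2 - 15m = 1450, so 2048 ≥ 1450.
Inductive step: suppose the statement holds for some j ≥ 10, so 2·2^j ≥ 16j^2 - 15j.
Then 2·2^(j + 1) = 2·(2·2^j) ≥ 2·(16j^2 - 15j).
Also, for j ≥ 10 we have 2·(16j^2 - 15j) ≥ 16(j+1)^2 - 15(j+1), since 2·(16j^2 - 15j) − (16(j+1)^2 - 15(j+1)) = 16j^2 - 47j - 1, which is nonnegative for all j ≥ 10.
Combining, 2·2^(j + 1) ≥ 16(j+1)^2 - 15(j+1).
By induction, the statement is established for all m ≥ 10.
Hence the smallest such N is 10.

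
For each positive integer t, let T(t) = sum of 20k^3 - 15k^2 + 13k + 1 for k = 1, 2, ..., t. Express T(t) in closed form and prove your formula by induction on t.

We claim T(t) = t(5t^3 + 5t^2 + 4t + 5) for all t ≥ 1.
For the base case t = 1: T(1) = 19, and the closed form gives 19. They agree.
Inductive step: assume the claim holds for t = k, so T(k) = k(5k^3 + 5k^2 + 4k + 5).
Then T(k+1) = T(k) + (20k^3 + 45k^2 + 43k + 19) = (k(5k^3 + 5k^2 + 4k + 5)) + (20k^3 + 45k^2 + 43k + 19).
Simplifying, T(k+1) = (k + 1)(5k^3 + 20k^2 + 29k + 19) = (k+1)(5(k+1)^3 + 5(k+1)^2 + 4(k+1) + 5),
which is the closed form with t = k+1.
This completes the induction.

T(t) = t(5t^3 + 5t^2 + 4t + 5)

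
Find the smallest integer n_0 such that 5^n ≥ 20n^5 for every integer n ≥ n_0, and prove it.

At n = 8: 390625 < 655360, so the inequality fails and n_0 ≥ 9. We prove 5^n ≥ 20n^5 for all n ≥ 9.
When n = 9: 5^n = 1953125 and 20n^5 = 1180980, so 1953125 ≥ 1180980.
Inductive step: suppose the statement holds for some p ≥ 9, so 5^p ≥ 20p^5.
Then 5^(p + 1) = 5·(5^p) ≥ 5·(20p^5).
Also, for p ≥ 9 we have 5·(20p^5) ≥ 20(p+1)^5, since 5 ≥ (1 + 1/p)^5 for all p ≥ 9.
Combining, 5^(p + 1) ≥ 20(p+1)^5.
By the principle of mathematical induction, the result holds for all n ≥ 9.
Hence the smallest such n_0 is 9.

n_0 = 9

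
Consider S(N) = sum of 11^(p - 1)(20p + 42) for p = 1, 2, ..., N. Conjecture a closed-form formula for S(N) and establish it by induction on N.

We claim S(N) = 2·11^N(N + 2) - 4 for all N ≥ 1.
When N = 1: S(1) = 62, and the closed form gives 62. They agree.
Inductive step: suppose the statement holds for some p ≥ 1, so S(p) = 2·11^p(p + 2) - 4.
Then S(p+1) = S(p) + (11^p(20p + 62)) = (2·11^p(p + 2) - 4) + (11^p(20p + 62)).
Simplifying, S(p+1) = 22·11^p·p + 66·11^p - 4 = 2·11^(p+1)((p+1) + 2) - 4,
which is the closed form with N = p+1.
Hence, by induction on N, the claim holds for every N ≥ 1.

S(N) = 2·11^N(N + 2) - 4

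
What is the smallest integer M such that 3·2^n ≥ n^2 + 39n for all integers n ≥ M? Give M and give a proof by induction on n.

M = 7

At n = 6: 192 < 270, so the inequality fails and M ≥ 7. We prove 3·2^n ≥ n^2 + 39n for all n ≥ 7.
Base step (n = 7): 3·2^n = 384 and n^2 + 39n = 322, so 384 ≥ 322.
Inductive step: suppose the statement holds for some i ≥ 7, so 3·2^i ≥ i^2 + 39i.
Then 3·2^(i + 1) = 2·(3·2^i) ≥ 2·(i^2 + 39i).
Also, for i ≥ 7 we have 2·(i^2 + 39i) ≥ (i+1)^2 + 39(i+1), since 2·(i^2 + 39i) − ((i+1)^2 + 39(i+1)) = i^2 + 37i - 40, which is nonnegative for all i ≥ 7.
Combining, 3·2^(i + 1) ≥ (i+1)^2 + 39(i+1).
Hence, by induction on n, the claim holds for every n ≥ 7.
Hence the smallest such M is 7.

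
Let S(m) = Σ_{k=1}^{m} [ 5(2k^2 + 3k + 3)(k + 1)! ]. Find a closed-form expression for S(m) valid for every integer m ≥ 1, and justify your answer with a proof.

S(m) = (10m + 5)(m + 2)! - 10

We claim S(m) = (10m + 5)(m + 2)! - 10 for all m ≥ 1.
Base step (m = 1): S(1) = 80, and the closed form gives 80. They agree.
Suppose the result is true for m = k, so S(k) = (10k + 5)(k + 2)! - 10.
Then S(k+1) = S(k) + (5(2k^2 + 7k + 8)(k + 2)!) = ((10k + 5)(k + 2)! - 10) + (5(2k^2 + 7k + 8)(k + 2)!).
Simplifying, S(k+1) = (10(k+1) + 5)((k+1) + 2)! - 10,
which is the closed form with m = k+1.
Hence, by induction on m, the claim holds for every m ≥ 1.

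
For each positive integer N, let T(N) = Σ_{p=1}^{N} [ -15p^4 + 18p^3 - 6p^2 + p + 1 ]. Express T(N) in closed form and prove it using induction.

We claim T(N) = -N(3N^4 + 3N^3 - 2N^2 - 2N - 1) for all N ≥ 1.
For the base case N = 1: T(1) = -1, and the closed form gives -1. They agree.
Inductive step: suppose the statement holds for some p ≥ 1, so T(p) = p(-3p^4 - 3p^3 + 2p^2 + 2p + 1).
Then T(p+1) = T(p) + (-15p^4 - 42p^3 - 42p^2 - 17p - 1) = (p(-3p^4 - 3p^3 + 2p^2 + 2p + 1)) + (-15p^4 - 42p^3 - 42p^2 - 17p - 1).
Simplifying, T(p+1) = -(p + 1)(3p^4 + 15p^3 + 25p^2 + 15p + 1) = -(p+1)(3(p+1)^4 + 3(p+1)^3 - 2(p+1)^2 - 2(p+1) - 1),
which is the closed form with N = p+1.
This completes the induction.

T(N) = -N(3N^4 + 3N^3 - 2N^2 - 2N - 1)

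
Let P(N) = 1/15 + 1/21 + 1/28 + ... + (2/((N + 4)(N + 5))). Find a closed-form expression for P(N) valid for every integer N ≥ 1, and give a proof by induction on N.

P(N) = 2N/(5(N + 5))

We claim P(N) = 2N/(5(N + 5)) for all N ≥ 1.
Base step (N = 1): P(1) = 1/15, and the closed form gives 1/15. They agree.
Inductive step: assume the claim holds for N = i, so P(i) = 2i/(5(i + 5)).
Then P(i+1) = P(i) + (2/((i + 5)(i + 6))) = (2i/(5(i + 5))) + (2/((i + 5)(i + 6))).
Simplifying, P(i+1) = 2(i + 1)/(5(i + 6)) = 2(i+1)/(5((i+1) + 5)),
which is the closed form with N = i+1.
By induction, the statement is established for all N ≥ 1.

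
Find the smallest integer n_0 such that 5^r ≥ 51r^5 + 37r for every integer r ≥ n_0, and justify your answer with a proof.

At r = 9: 1953125 < 3011832, so the inequality fails and n_0 ≥ 10. We prove 5^r ≥ 51r^5 + 37r for all r ≥ 10.
For the base case r = 10: 5^r = 9765625 and 51r^5 + 37r = 5100370, so 9765625 ≥ 5100370.
For the inductive step, assume it holds for an arbitrary m ≥ 10, so 5^m ≥ 51m^5 + 37m.
Then 5^(m + 1) = 5·(5^m) ≥ 5·(51m^5 + 37m).
Also, for m ≥ 10 we have 5·(51m^5 + 37m) ≥ 51(m+1)^5 + 37(m+1), since 5·(51m^5 + 37m) − (51(m+1)^5 + 37(m+1)) = 204m^5 - 255m^4 - 510m^3 - 510m^2 - 107m - 88, which is nonnegative for all m ≥ 10.
Combining, 5^(m + 1) ≥ 51(m+1)^5 + 37(m+1).
This completes the induction.
Hence the smallest such n_0 is 10.

n_0 = 10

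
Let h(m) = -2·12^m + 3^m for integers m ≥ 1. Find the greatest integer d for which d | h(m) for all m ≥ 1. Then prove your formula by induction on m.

d = 3

Computing the first values: h(1) = -21 and h(2) = -279; gcd(-21, -279) = 3, so d ≤ 3.
We prove 3 | -2·12^m + 3^m for all m ≥ 1 by induction on m.
Base case (m = 1): h(1) = -21 = 3·(-7), so 3 | h(1).
Suppose the result is true for m = p, i.e. 3 | h(p). Then
h(p+1) − 12·h(p) = (-2·12^(p+1) + 3^(p+1)) − 12·(-2·12^p + 3^p) = (1)·3^p·(3 − 12) = (-9)·3^p. Since 3 | h(p) by the inductive hypothesis, 3 | 12·h(p); and 3 | -9 since -9 = 3·-3. Therefore 3 | h(p+1).
By the principle of mathematical induction, the result holds for all m ≥ 1.
Therefore the largest such d is 3.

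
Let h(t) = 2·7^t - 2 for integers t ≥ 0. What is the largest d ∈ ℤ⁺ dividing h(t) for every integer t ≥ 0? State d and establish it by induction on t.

Computing the first values: h(0) = 0 and h(1) = 12; gcd(0, 12) = 12, so d ≤ 12.
We prove 12 | 2·7^t - 2 for all t ≥ 0 by induction on t.
For the base case t = 0: h(0) = 0 = 12·(0), so 12 | h(0).
Inductive step: suppose the statement holds for some i ≥ 0, i.e. 12 | h(i). Then
h(i+1) = 2·7^(i+1) - 2 = 7·(2·7^i - 2) + 12 = 7·h(i) + 12. The first term is divisible by 12 by the inductive hypothesis, and 12 is divisible by 12. Hence 12 | h(i+1).
This completes the induction.
Therefore the largest such d is 12.

d = 12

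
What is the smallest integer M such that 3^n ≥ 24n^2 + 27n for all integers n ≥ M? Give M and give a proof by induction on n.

At n = 6: 729 < 1026, so the inequality fails and M ≥ 7. We prove 3^n ≥ 24n^2 + 27n for all n ≥ 7.
Base case (n = 7): 3^n = 2187 and 24n^2 + 27n = 1365, so 2187 ≥ 1365.
Inductive step: assume the claim holds for n = r, so 3^r ≥ 24r^2 + 27r.
Then 3^(r + 1) = 3·(3^r) ≥ 3·(24r^2 + 27r).
Also, for r ≥ 7 we have 3·(24r^2 + 27r) ≥ 24(r+1)^2 + 27(r+1), since 3·(24r^2 + 27r) − (24(r+1)^2 + 27(r+1)) = 48r^2 + 6r - 51, which is nonnegative for all r ≥ 7.
Combining, 3^(r + 1) ≥ 24(r+1)^2 + 27(r+1).
Hence, by induction on n, the claim holds for every n ≥ 7.
Hence the smallest such M is 7.

M = 7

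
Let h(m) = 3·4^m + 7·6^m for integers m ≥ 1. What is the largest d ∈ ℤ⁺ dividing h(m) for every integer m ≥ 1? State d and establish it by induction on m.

Computing the first values: h(1) = 54 and h(2) = 300; gcd(54, 300) = 6, so d ≤ 6.
We prove 6 | 3·4^m + 7·6^m for all m ≥ 1 by induction on m.
Base case (m = 1): h(1) = 54 = 6·(9), so 6 | h(1).
For the inductive step, assume it holds for an arbitrary i ≥ 1, i.e. 6 | h(i). Then
h(i+1) − 6·h(i) = (3·4^(i+1) + 7·6^(i+1)) − 6·(3·4^i + 7·6^i) = (3)·4^i·(4 − 6) = (-6)·4^i. Since 6 | h(i) by the inductive hypothesis, 6 | 6·h(i); and 6 | -6 since -6 = 6·-1. Therefore 6 | h(i+1).
Hence, by induction on m, the claim holds for every m ≥ 1.
Therefore the largest such d is 6.

d = 6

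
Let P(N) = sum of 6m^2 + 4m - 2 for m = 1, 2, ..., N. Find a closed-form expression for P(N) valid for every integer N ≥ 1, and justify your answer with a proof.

P(N) = N(2N^2 + 5N + 1)

We claim P(N) = N(2N^2 + 5N + 1) for all N ≥ 1.
When N = 1: P(1) = 8, and the closed form gives 8. They agree.
For the inductive step, assume it holds for an arbitrary m ≥ 1, so P(m) = m(2m^2 + 5m + 1).
Then P(m+1) = P(m) + (6m^2 + 16m + 8) = (m(2m^2 + 5m + 1)) + (6m^2 + 16m + 8).
Simplifying, P(m+1) = (m + 1)(2m^2 + 9m + 8) = (m+1)(2(m+1)^2 + 5(m+1) + 1),
which is the closed form with N = m+1.
Hence, by induction on N, the claim holds for every N ≥ 1.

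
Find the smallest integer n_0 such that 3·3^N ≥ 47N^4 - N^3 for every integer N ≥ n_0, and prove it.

n_0 = 12

At N = 11: 531441 < 686796, so the inequality fails and n_0 ≥ 12. We prove 3·3^N ≥ 47N^4 - N^3 for all N ≥ 12.
Base step (N = 12): 3·3^N = 1594323 and 47N^4 - N^3 = 972864, so 1594323 ≥ 972864.
For the inductive step, assume it holds for an arbitrary m ≥ 12, so 3·3^m ≥ 47m^4 - m^3.
Then 3·3^(m + 1) = 3·(3·3^m) ≥ 3·(47m^4 - m^3).
Also, for m ≥ 12 we have 3·(47m^4 - m^3) ≥ 47(m+1)^4 - (m+1)^3, since 3·(47m^4 - m^3) − (47(m+1)^4 - (m+1)^3) = 94m^4 - 190m^3 - 279m^2 - 185m - 46, which is nonnegative for all m ≥ 12.
Combining, 3·3^(m + 1) ≥ 47(m+1)^4 - (m+1)^3.
By induction, the statement is established for all N ≥ 12.
Hence the smallest such n_0 is 12.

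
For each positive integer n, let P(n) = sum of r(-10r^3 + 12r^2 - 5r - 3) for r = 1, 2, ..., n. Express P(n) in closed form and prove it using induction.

P(n) = -n(n + 1)(2n^3 - n + 2)

We claim P(n) = -n(n + 1)(2n^3 - n + 2) for all n ≥ 1.
Base step (n = 1): P(1) = -6, and the closed form gives -6. They agree.
Suppose the result is true for n = r, so P(r) = r(-2r^4 - 2r^3 + r^2 - r - 2).
Then P(r+1) = P(r) + (-10r^4 - 28r^3 - 29r^2 - 17r - 6) = (r(-2r^4 - 2r^3 + r^2 - r - 2)) + (-10r^4 - 28r^3 - 29r^2 - 17r - 6).
Simplifying, P(r+1) = -(r + 1)(r + 2)(2r^3 + 6r^2 + 5r + 3) = -(r+1)((r+1) + 1)(2(r+1)^3 - (r+1) + 2),
which is the closed form with n = r+1.
This completes the induction.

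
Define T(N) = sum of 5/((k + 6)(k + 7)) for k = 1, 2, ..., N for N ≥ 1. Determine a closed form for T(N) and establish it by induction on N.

T(N) = 5N/(7(N + 7))

We claim T(N) = 5N/(7(N + 7)) for all N ≥ 1.
When N = 1: T(1) = 5/56, and the closed form gives 5/56. They agree.
For the inductive step, assume it holds for an arbitrary k ≥ 1, so T(k) = 5k/(7(k + 7)).
Then T(k+1) = T(k) + (5/((k + 7)(k + 8))) = (5k/(7(k + 7))) + (5/((k + 7)(k + 8))).
Simplifying, T(k+1) = 5(k + 1)/(7(k + 8)) = 5(k+1)/(7((k+1) + 7)),
which is the closed form with N = k+1.
This completes the induction.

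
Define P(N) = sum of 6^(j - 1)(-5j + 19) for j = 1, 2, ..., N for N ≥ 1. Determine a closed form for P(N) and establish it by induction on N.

P(N) = 6^N(-N + 4) - 4

We claim P(N) = 6^N(-N + 4) - 4 for all N ≥ 1.
Base case (N = 1): P(1) = 14, and the closed form gives 14. They agree.
Inductive step: assume the claim holds for N = j, so P(j) = 6^j(-j + 4) - 4.
Then P(j+1) = P(j) + (6^j(-5j + 14)) = (6^j(-j + 4) - 4) + (6^j(-5j + 14)).
Simplifying, P(j+1) = -6·6^j·j + 18·6^j - 4 = 6^(j+1)(-(j+1) + 4) - 4,
which is the closed form with N = j+1.
By induction, the statement is established for all N ≥ 1.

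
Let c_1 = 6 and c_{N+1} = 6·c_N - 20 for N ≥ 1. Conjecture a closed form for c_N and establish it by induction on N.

c_N = 2·6^(N - 1) + 4

Computing the first terms: c_1 = 6, c_2 = 16, c_3 = 76. This suggests c_N = 2·6^(N - 1) + 4.
For the base case N = 1: the formula gives 6 = 6 = c_1.
For the inductive step, assume it holds for an arbitrary m ≥ 1, so c_m = 2·6^(m - 1) + 4.
Then c_{m+1} = 6·c_m - 20 = 6·(2·6^(m - 1) + 4) - 20 = 2·6^m + 4 = 2·6^((m+1) - 1) + 4,
which is the claimed formula at N = m+1.
This completes the induction.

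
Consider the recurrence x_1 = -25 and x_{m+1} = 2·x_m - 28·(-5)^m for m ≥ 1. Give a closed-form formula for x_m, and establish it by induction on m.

Computing the first terms: x_1 = -25, x_2 = 90, x_3 = -520. This suggests x_m = 4(-5)^m - 5·2^(m - 1).
For the base case m = 1: the formula gives -25 = -25 = x_1.
Inductive step: assume the claim holds for m = k, so x_k = 4(-5)^k - 5·2^(k - 1).
Then x_{k+1} = 2·x_k - 28·(-5)^k = 2·(4(-5)^k - 5·2^(k - 1)) - 28·(-5)^k = 4(-5)^(k + 1) - 5·2^k = 4(-5)^(k+1) - 5·2^((k+1) - 1),
which is the claimed formula at m = k+1.
By the principle of mathematical induction, the result holds for all m ≥ 1.

x_m = 4(-5)^m - 5·2^(m - 1)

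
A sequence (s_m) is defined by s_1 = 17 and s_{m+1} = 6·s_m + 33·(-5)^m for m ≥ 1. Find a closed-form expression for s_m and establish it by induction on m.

s_m = -3(-5)^m + 2·6^(m - 1)

Computing the first terms: s_1 = 17, s_2 = -63, s_3 = 447. This suggests s_m = -3(-5)^m + 2·6^(m - 1).
When m = 1: the formula gives 17 = 17 = s_1.
Inductive step: assume the claim holds for m = k, so s_k = -3(-5)^k + 2·6^(k - 1).
Then s_{k+1} = 6·s_k + 33·(-5)^k = 6·(-3(-5)^k + 2·6^(k - 1)) + 33·(-5)^k = -3(-5)^(k + 1) + 2·6^k = -3(-5)^(k+1) + 2·6^((k+1) - 1),
which is the claimed formula at m = k+1.
By the principle of mathematical induction, the result holds for all m ≥ 1.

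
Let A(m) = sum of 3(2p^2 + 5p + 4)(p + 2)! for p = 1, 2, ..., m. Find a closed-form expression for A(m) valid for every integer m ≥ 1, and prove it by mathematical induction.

We claim A(m) = (6m + 3)(m + 3)! - 18 for all m ≥ 1.
Base step (m = 1): A(1) = 198, and the closed form gives 198. They agree.
Inductive step: suppose the statement holds for some p ≥ 1, so A(p) = (6p + 3)(p + 3)! - 18.
Then A(p+1) = A(p) + (3(2p^2 + 9p + 11)(p + 3)!) = ((6p + 3)(p + 3)! - 18) + (3(2p^2 + 9p + 11)(p + 3)!).
Simplifying, A(p+1) = (6(p+1) + 3)((p+1) + 3)! - 18,
which is the closed form with m = p+1.
This completes the induction.

A(m) = (6m + 3)(m + 3)! - 18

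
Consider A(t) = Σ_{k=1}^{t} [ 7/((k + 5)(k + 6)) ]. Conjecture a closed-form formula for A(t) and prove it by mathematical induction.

We claim A(t) = 7t/(6(t + 6)) for all t ≥ 1.
For the base case t = 1: A(1) = 1/6, and the closed form gives 1/6. They agree.
Inductive step: assume the claim holds for t = k, so A(k) = 7k/(6(k + 6)).
Then A(k+1) = A(k) + (7/((k + 6)(k + 7))) = (7k/(6(k + 6))) + (7/((k + 6)(k + 7))).
Simplifying, A(k+1) = 7(k + 1)/(6(k + 7)) = 7(k+1)/(6((k+1) + 6)),
which is the closed form with t = k+1.
By the principle of mathematical induction, the result holds for all t ≥ 1.

A(t) = 7t/(6(t + 6))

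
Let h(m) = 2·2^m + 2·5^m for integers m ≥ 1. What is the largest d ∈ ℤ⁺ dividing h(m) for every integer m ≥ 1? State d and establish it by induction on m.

d = 2

Computing the first values: h(1) = 14 and h(2) = 58; gcd(14, 58) = 2, so d ≤ 2.
We prove 2 | 2·2^m + 2·5^m for all m ≥ 1 by induction on m.
When m = 1: h(1) = 14 = 2·(7), so 2 | h(1).
For the inductive step, assume it holds for an arbitrary i ≥ 1, i.e. 2 | h(i). Then
h(i+1) − 5·h(i) = (2·2^(i+1) + 2·5^(i+1)) − 5·(2·2^i + 2·5^i) = (2)·2^i·(2 − 5) = (-6)·2^i. Since 2 | h(i) by the inductive hypothesis, 2 | 5·h(i); and 2 | -6 since -6 = 2·-3. Therefore 2 | h(i+1).
By the principle of mathematical induction, the result holds for all m ≥ 1.
Therefore the largest such d is 2.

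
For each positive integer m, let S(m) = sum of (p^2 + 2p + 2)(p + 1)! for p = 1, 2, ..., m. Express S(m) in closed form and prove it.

S(m) = (m + 1)(m + 2)! - 2

We claim S(m) = (m + 1)(m + 2)! - 2 for all m ≥ 1.
For the base case m = 1: S(1) = 10, and the closed form gives 10. They agree.
Inductive step: suppose the statement holds for some p ≥ 1, so S(p) = (p + 1)(p + 2)! - 2.
Then S(p+1) = S(p) + ((p^2 + 4p + 5)(p + 2)!) = ((p + 1)(p + 2)! - 2) + ((p^2 + 4p + 5)(p + 2)!).
Simplifying, S(p+1) = ((p+1) + 1)((p+1) + 2)! - 2,
which is the closed form with m = p+1.
Hence, by induction on m, the claim holds for every m ≥ 1.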